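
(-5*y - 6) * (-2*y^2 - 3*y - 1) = 10*y^3 + 27*y^2 + 23*y + 6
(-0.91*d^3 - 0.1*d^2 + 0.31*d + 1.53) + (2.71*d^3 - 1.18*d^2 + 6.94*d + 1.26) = 1.8*d^3 - 1.28*d^2 + 7.25*d + 2.79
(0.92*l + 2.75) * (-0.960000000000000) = -0.8832*l - 2.64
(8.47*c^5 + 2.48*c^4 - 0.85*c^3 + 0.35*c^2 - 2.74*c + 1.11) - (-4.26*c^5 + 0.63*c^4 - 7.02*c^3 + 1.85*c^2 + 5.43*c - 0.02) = 12.73*c^5 + 1.85*c^4 + 6.17*c^3 - 1.5*c^2 - 8.17*c + 1.13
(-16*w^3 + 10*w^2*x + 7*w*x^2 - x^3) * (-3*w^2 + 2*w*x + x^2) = 48*w^5 - 62*w^4*x - 17*w^3*x^2 + 27*w^2*x^3 + 5*w*x^4 - x^5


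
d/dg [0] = 0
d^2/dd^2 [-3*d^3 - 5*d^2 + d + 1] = -18*d - 10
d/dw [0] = 0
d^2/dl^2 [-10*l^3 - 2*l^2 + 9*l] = -60*l - 4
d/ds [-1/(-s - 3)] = -1/(s + 3)^2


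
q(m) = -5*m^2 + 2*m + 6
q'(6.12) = -59.20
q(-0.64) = 2.67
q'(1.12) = -9.20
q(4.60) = -90.60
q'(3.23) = -30.30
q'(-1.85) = 20.50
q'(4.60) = -44.00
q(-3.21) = -51.94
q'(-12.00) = 122.00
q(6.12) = -169.03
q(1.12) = 1.97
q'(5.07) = -48.70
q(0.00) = 6.00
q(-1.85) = -14.81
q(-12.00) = -738.00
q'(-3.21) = 34.10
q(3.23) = -39.70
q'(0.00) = 2.00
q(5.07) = -112.38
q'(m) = 2 - 10*m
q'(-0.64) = 8.40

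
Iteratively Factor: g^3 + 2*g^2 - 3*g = (g - 1)*(g^2 + 3*g) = (g - 1)*(g + 3)*(g)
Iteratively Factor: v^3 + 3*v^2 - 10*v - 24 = (v - 3)*(v^2 + 6*v + 8) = (v - 3)*(v + 2)*(v + 4)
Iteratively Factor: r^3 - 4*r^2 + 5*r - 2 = (r - 2)*(r^2 - 2*r + 1) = (r - 2)*(r - 1)*(r - 1)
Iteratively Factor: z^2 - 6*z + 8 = (z - 2)*(z - 4)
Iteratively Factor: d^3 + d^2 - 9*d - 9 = (d + 1)*(d^2 - 9) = (d - 3)*(d + 1)*(d + 3)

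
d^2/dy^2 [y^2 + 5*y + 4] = 2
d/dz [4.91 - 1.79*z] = -1.79000000000000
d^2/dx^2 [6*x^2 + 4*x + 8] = 12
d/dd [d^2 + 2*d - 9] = 2*d + 2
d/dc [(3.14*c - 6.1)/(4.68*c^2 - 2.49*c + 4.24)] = (-14.6952*c^2 + 57.096*c - 1.8754)/(21.9024*c^4 - 23.3064*c^3 + 45.8865*c^2 - 21.1152*c + 17.9776)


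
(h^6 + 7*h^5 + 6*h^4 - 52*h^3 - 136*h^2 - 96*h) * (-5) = -5*h^6 - 35*h^5 - 30*h^4 + 260*h^3 + 680*h^2 + 480*h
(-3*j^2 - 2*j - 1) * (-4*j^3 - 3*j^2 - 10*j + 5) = 12*j^5 + 17*j^4 + 40*j^3 + 8*j^2 - 5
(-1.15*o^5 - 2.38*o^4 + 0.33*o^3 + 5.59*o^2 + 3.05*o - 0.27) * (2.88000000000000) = -3.312*o^5 - 6.8544*o^4 + 0.9504*o^3 + 16.0992*o^2 + 8.784*o - 0.7776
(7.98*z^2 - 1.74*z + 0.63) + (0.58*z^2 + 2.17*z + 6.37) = 8.56*z^2 + 0.43*z + 7.0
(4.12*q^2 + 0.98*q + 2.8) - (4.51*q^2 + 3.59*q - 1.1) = -0.39*q^2 - 2.61*q + 3.9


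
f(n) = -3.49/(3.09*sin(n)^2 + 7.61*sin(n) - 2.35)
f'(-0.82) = 0.19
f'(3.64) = -0.51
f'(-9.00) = -0.65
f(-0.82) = 0.56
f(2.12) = -0.55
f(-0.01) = 1.44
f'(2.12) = -0.57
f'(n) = -3.49*(-6.18*sin(n)*cos(n) - 7.61*cos(n))/(3.09*sin(n)^2 + 7.61*sin(n) - 2.35)^2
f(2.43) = -0.89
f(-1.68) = 0.51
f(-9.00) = 0.70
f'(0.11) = 13.17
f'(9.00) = -18.79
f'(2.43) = -1.99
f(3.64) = 0.66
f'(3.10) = -6.67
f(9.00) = -2.66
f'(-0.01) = 4.48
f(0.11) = 2.36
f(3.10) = 1.72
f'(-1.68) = -0.01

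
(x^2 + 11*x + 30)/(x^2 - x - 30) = (x + 6)/(x - 6)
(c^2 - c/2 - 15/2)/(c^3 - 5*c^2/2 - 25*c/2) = (c - 3)/(c*(c - 5))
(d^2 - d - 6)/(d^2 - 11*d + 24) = (d + 2)/(d - 8)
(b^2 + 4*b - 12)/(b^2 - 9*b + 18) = (b^2 + 4*b - 12)/(b^2 - 9*b + 18)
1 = 1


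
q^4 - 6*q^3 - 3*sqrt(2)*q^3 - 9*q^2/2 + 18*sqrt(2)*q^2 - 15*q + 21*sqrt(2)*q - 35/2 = (q - 7)*(q + 1)*(q - 5*sqrt(2)/2)*(q - sqrt(2)/2)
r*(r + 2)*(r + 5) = r^3 + 7*r^2 + 10*r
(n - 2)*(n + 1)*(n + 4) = n^3 + 3*n^2 - 6*n - 8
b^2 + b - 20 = (b - 4)*(b + 5)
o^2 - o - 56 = (o - 8)*(o + 7)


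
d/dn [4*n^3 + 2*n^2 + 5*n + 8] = 12*n^2 + 4*n + 5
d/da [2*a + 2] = 2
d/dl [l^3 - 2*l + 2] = 3*l^2 - 2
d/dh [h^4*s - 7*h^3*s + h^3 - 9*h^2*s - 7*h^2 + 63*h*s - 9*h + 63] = 4*h^3*s - 21*h^2*s + 3*h^2 - 18*h*s - 14*h + 63*s - 9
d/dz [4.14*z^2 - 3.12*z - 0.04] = 8.28*z - 3.12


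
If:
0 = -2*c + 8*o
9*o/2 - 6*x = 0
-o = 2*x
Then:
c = 0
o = 0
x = 0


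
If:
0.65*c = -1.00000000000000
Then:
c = -1.54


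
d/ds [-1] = 0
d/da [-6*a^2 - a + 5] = -12*a - 1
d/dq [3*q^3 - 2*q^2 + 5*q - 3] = 9*q^2 - 4*q + 5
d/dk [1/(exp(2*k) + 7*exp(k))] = (-2*exp(k) - 7)*exp(-k)/(exp(k) + 7)^2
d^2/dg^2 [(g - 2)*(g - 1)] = 2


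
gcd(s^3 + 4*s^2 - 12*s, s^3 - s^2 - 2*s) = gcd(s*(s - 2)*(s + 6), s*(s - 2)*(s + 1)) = s^2 - 2*s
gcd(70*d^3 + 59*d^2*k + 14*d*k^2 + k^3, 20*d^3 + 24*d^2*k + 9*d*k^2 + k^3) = 10*d^2 + 7*d*k + k^2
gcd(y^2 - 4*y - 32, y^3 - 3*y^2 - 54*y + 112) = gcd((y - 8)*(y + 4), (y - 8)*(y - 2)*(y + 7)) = y - 8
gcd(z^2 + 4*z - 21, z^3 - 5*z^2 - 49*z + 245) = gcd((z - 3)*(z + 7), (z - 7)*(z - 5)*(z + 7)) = z + 7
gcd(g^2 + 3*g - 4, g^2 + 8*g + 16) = g + 4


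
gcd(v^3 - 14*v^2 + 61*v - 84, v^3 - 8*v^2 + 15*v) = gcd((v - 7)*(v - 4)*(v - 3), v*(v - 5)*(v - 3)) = v - 3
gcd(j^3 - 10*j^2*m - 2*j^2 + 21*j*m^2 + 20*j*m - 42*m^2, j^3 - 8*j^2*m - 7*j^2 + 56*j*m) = 1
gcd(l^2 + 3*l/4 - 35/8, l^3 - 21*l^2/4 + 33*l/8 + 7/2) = l - 7/4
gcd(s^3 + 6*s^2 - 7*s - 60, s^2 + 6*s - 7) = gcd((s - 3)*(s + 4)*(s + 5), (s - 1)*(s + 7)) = 1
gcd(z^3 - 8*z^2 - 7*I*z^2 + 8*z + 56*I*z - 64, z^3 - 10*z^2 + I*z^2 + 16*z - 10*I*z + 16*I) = z^2 + z*(-8 + I) - 8*I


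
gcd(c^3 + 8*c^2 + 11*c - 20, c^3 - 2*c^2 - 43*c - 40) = c + 5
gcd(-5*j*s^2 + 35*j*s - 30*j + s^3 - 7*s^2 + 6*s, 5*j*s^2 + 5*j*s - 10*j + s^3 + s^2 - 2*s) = s - 1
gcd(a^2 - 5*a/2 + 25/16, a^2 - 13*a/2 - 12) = 1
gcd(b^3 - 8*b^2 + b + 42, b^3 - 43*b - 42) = b - 7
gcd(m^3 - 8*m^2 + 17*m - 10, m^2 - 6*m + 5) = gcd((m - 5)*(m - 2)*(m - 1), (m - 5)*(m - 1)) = m^2 - 6*m + 5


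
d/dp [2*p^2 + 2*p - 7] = 4*p + 2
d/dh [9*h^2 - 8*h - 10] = 18*h - 8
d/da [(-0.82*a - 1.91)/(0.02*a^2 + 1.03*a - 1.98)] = (0.0164*a^2 + 0.0764*a + 3.5909)/(0.0004*a^4 + 0.0412*a^3 + 0.9817*a^2 - 4.0788*a + 3.9204)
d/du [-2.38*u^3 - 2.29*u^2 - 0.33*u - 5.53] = -7.14*u^2 - 4.58*u - 0.33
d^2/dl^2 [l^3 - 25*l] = 6*l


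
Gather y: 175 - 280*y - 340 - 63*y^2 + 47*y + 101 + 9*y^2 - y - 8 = -54*y^2 - 234*y - 72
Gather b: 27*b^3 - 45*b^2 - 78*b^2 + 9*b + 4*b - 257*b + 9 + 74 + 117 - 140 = 27*b^3 - 123*b^2 - 244*b + 60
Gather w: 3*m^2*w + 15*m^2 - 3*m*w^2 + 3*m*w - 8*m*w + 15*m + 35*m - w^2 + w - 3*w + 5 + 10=15*m^2 + 50*m + w^2*(-3*m - 1) + w*(3*m^2 - 5*m - 2) + 15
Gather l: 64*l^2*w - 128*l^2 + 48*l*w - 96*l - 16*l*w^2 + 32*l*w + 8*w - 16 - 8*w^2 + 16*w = l^2*(64*w - 128) + l*(-16*w^2 + 80*w - 96) - 8*w^2 + 24*w - 16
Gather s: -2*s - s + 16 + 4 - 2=18 - 3*s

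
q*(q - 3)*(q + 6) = q^3 + 3*q^2 - 18*q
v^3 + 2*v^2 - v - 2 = (v - 1)*(v + 1)*(v + 2)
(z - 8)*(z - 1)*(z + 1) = z^3 - 8*z^2 - z + 8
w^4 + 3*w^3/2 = w^3*(w + 3/2)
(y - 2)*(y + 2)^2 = y^3 + 2*y^2 - 4*y - 8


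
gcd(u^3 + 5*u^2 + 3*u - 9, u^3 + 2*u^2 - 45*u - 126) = u + 3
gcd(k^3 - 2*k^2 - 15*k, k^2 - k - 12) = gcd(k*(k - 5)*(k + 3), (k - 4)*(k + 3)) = k + 3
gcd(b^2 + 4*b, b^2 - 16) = b + 4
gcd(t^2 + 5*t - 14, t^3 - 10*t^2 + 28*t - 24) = t - 2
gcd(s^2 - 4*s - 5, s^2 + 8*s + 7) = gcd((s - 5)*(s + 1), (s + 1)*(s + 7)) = s + 1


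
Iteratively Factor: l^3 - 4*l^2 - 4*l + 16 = (l - 4)*(l^2 - 4) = (l - 4)*(l + 2)*(l - 2)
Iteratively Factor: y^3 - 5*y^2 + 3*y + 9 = (y + 1)*(y^2 - 6*y + 9) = (y - 3)*(y + 1)*(y - 3)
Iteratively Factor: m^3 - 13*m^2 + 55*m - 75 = (m - 5)*(m^2 - 8*m + 15) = (m - 5)*(m - 3)*(m - 5)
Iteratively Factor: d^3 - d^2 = (d)*(d^2 - d) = d*(d - 1)*(d)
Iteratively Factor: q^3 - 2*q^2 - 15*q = (q)*(q^2 - 2*q - 15) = q*(q + 3)*(q - 5)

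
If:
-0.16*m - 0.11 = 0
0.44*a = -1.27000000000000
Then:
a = -2.89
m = -0.69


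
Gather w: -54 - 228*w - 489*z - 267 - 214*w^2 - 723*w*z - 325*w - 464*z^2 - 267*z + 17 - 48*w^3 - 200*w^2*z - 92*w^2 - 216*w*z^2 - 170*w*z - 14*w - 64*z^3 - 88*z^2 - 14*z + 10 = -48*w^3 + w^2*(-200*z - 306) + w*(-216*z^2 - 893*z - 567) - 64*z^3 - 552*z^2 - 770*z - 294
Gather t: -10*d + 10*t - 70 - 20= -10*d + 10*t - 90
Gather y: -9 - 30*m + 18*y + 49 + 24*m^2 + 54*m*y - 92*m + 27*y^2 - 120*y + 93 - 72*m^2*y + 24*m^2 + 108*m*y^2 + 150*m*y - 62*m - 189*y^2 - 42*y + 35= 48*m^2 - 184*m + y^2*(108*m - 162) + y*(-72*m^2 + 204*m - 144) + 168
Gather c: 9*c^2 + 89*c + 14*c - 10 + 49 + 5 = 9*c^2 + 103*c + 44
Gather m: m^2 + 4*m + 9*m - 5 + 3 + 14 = m^2 + 13*m + 12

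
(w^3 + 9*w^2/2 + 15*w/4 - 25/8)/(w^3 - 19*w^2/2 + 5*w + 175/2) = (w^2 + 2*w - 5/4)/(w^2 - 12*w + 35)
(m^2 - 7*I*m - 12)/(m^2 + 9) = (m - 4*I)/(m + 3*I)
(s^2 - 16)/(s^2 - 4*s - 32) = (s - 4)/(s - 8)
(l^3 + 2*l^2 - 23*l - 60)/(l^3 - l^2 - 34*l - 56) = (l^2 - 2*l - 15)/(l^2 - 5*l - 14)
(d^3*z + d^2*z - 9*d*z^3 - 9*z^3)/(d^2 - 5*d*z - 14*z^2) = z*(-d^3 - d^2 + 9*d*z^2 + 9*z^2)/(-d^2 + 5*d*z + 14*z^2)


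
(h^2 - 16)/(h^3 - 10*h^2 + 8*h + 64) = (h + 4)/(h^2 - 6*h - 16)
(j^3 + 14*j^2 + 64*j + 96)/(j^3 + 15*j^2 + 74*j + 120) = (j + 4)/(j + 5)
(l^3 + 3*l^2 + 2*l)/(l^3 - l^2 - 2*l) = (l + 2)/(l - 2)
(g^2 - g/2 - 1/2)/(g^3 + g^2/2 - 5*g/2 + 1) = (2*g + 1)/(2*g^2 + 3*g - 2)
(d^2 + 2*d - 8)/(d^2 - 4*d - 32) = (d - 2)/(d - 8)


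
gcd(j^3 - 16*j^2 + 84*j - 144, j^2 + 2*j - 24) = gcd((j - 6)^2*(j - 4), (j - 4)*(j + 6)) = j - 4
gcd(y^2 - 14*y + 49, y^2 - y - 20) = 1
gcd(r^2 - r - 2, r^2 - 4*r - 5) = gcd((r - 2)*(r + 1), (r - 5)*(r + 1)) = r + 1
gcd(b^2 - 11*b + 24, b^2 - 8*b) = b - 8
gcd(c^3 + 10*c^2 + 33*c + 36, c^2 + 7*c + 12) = c^2 + 7*c + 12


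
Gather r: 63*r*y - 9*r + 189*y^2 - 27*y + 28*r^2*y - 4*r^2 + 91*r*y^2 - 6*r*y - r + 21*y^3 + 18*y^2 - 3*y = r^2*(28*y - 4) + r*(91*y^2 + 57*y - 10) + 21*y^3 + 207*y^2 - 30*y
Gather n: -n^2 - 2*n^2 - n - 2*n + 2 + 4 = -3*n^2 - 3*n + 6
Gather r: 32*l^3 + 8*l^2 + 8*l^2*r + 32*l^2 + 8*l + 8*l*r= 32*l^3 + 40*l^2 + 8*l + r*(8*l^2 + 8*l)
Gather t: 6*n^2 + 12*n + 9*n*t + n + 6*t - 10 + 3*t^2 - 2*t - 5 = 6*n^2 + 13*n + 3*t^2 + t*(9*n + 4) - 15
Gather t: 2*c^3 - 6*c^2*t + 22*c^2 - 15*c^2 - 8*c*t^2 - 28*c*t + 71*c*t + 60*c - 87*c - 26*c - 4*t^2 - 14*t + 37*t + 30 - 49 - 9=2*c^3 + 7*c^2 - 53*c + t^2*(-8*c - 4) + t*(-6*c^2 + 43*c + 23) - 28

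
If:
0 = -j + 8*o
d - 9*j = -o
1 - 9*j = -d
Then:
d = 71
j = 8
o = 1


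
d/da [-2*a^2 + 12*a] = 12 - 4*a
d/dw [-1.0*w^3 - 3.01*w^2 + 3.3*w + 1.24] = -3.0*w^2 - 6.02*w + 3.3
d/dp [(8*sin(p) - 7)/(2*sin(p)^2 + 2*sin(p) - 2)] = (-8*sin(p)^2 + 14*sin(p) - 1)*cos(p)/(2*(sin(p) - cos(p)^2)^2)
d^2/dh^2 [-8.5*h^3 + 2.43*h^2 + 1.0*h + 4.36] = 4.86 - 51.0*h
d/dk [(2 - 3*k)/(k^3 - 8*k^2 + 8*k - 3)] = (6*k^3 - 30*k^2 + 32*k - 7)/(k^6 - 16*k^5 + 80*k^4 - 134*k^3 + 112*k^2 - 48*k + 9)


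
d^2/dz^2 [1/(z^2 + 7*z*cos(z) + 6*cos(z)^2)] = ((z^2 + 7*z*cos(z) + 6*cos(z)^2)*(7*z*cos(z) - 24*sin(z)^2 + 14*sin(z) + 10) + 2*(7*z*sin(z) - 2*z + 6*sin(2*z) - 7*cos(z))^2)/((z + cos(z))^3*(z + 6*cos(z))^3)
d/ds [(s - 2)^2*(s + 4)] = 3*s^2 - 12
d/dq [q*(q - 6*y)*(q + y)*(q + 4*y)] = 4*q^3 - 3*q^2*y - 52*q*y^2 - 24*y^3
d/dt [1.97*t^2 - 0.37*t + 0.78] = 3.94*t - 0.37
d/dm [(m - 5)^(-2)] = -2/(m - 5)^3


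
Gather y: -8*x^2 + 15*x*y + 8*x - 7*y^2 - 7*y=-8*x^2 + 8*x - 7*y^2 + y*(15*x - 7)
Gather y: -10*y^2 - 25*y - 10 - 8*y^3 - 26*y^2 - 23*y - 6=-8*y^3 - 36*y^2 - 48*y - 16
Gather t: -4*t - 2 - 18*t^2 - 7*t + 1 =-18*t^2 - 11*t - 1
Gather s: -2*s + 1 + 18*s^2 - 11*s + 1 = 18*s^2 - 13*s + 2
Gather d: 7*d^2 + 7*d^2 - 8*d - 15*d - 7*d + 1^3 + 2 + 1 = 14*d^2 - 30*d + 4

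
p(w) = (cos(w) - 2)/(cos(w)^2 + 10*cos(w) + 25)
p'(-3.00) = 0.02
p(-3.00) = -0.19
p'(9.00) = -0.06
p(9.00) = -0.17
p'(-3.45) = -0.05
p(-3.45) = -0.18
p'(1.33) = -0.06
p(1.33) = -0.06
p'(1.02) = -0.04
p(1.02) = -0.05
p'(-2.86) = 0.04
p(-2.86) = -0.18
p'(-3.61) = -0.06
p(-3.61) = -0.17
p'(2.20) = -0.09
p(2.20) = -0.13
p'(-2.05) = 0.09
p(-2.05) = -0.12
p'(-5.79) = -0.02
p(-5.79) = -0.03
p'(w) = (2*sin(w)*cos(w) + 10*sin(w))*(cos(w) - 2)/(cos(w)^2 + 10*cos(w) + 25)^2 - sin(w)/(cos(w)^2 + 10*cos(w) + 25) = (cos(w) - 9)*sin(w)/(cos(w) + 5)^3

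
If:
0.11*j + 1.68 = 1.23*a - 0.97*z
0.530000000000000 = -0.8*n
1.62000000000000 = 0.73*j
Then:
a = 0.788617886178862*z + 1.5643167390578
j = 2.22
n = -0.66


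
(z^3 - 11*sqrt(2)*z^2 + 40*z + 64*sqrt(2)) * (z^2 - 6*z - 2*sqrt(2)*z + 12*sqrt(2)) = z^5 - 13*sqrt(2)*z^4 - 6*z^4 + 84*z^3 + 78*sqrt(2)*z^3 - 504*z^2 - 16*sqrt(2)*z^2 - 256*z + 96*sqrt(2)*z + 1536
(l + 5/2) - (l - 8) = 21/2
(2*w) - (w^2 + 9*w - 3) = -w^2 - 7*w + 3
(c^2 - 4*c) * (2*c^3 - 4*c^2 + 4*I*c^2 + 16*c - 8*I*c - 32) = 2*c^5 - 12*c^4 + 4*I*c^4 + 32*c^3 - 24*I*c^3 - 96*c^2 + 32*I*c^2 + 128*c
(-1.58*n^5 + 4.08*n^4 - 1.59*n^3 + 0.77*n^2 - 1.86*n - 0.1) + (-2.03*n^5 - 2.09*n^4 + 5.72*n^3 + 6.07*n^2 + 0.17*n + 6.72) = -3.61*n^5 + 1.99*n^4 + 4.13*n^3 + 6.84*n^2 - 1.69*n + 6.62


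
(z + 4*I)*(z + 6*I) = z^2 + 10*I*z - 24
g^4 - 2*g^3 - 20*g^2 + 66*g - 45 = (g - 3)^2*(g - 1)*(g + 5)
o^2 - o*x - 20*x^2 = (o - 5*x)*(o + 4*x)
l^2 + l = l*(l + 1)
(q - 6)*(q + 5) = q^2 - q - 30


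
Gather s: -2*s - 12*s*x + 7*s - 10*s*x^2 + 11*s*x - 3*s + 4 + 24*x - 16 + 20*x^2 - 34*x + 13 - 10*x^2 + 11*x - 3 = s*(-10*x^2 - x + 2) + 10*x^2 + x - 2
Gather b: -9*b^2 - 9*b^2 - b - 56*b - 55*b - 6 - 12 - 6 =-18*b^2 - 112*b - 24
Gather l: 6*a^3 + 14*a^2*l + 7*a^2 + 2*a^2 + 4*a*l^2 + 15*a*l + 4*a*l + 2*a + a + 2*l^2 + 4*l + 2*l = 6*a^3 + 9*a^2 + 3*a + l^2*(4*a + 2) + l*(14*a^2 + 19*a + 6)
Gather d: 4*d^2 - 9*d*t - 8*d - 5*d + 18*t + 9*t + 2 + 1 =4*d^2 + d*(-9*t - 13) + 27*t + 3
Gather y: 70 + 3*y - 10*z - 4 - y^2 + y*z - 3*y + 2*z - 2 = -y^2 + y*z - 8*z + 64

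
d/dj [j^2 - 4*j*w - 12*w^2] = 2*j - 4*w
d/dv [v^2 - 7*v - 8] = 2*v - 7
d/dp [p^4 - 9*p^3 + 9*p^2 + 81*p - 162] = 4*p^3 - 27*p^2 + 18*p + 81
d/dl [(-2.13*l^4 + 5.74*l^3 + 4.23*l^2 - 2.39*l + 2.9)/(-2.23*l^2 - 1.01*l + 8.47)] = (9.4998*l^5 - 6.3463*l^4 - 83.7592*l^3 + 136.2514*l^2 + 84.5902*l - 17.3143)/(4.9729*l^4 + 4.5046*l^3 - 36.7561*l^2 - 17.1094*l + 71.7409)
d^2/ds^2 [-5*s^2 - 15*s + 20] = -10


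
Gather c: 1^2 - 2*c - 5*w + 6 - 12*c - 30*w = -14*c - 35*w + 7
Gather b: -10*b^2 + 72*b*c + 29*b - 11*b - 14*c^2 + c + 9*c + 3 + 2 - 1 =-10*b^2 + b*(72*c + 18) - 14*c^2 + 10*c + 4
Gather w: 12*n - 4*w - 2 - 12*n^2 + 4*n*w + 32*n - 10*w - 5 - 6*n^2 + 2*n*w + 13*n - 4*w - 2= -18*n^2 + 57*n + w*(6*n - 18) - 9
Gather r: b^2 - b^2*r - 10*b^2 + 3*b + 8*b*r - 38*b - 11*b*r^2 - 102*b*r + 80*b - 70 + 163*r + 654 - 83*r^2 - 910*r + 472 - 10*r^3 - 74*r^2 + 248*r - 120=-9*b^2 + 45*b - 10*r^3 + r^2*(-11*b - 157) + r*(-b^2 - 94*b - 499) + 936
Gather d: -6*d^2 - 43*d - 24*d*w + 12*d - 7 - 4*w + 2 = -6*d^2 + d*(-24*w - 31) - 4*w - 5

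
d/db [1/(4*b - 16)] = -1/(4*(b - 4)^2)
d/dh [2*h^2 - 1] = 4*h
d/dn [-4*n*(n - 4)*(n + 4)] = 64 - 12*n^2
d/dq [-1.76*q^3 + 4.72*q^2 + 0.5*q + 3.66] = -5.28*q^2 + 9.44*q + 0.5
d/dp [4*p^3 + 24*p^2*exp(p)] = 12*p*(2*p*exp(p) + p + 4*exp(p))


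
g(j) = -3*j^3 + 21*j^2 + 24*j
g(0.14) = 3.76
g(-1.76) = 39.16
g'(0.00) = 24.00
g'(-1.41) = -53.11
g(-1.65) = 31.05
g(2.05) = 111.61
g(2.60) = 151.63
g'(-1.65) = -69.80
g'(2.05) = 72.28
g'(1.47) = 66.29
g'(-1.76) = -77.80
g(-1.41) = 16.32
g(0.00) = 0.00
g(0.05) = 1.25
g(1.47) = 71.13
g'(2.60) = 72.36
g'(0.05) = 26.08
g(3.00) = 180.00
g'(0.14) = 29.70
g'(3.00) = 69.00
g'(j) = -9*j^2 + 42*j + 24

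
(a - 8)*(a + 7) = a^2 - a - 56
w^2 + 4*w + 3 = (w + 1)*(w + 3)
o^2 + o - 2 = (o - 1)*(o + 2)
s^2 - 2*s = s*(s - 2)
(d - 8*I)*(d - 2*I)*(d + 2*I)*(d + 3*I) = d^4 - 5*I*d^3 + 28*d^2 - 20*I*d + 96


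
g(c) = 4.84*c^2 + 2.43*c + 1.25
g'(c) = 9.68*c + 2.43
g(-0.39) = 1.04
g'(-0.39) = -1.35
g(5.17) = 143.18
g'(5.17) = 52.48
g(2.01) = 25.69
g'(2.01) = 21.89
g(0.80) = 6.29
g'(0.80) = 10.17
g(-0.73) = 2.06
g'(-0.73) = -4.64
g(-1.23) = 5.58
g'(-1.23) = -9.48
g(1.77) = 20.71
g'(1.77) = 19.56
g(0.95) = 7.93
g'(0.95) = 11.63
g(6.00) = 190.07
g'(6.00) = 60.51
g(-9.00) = 371.42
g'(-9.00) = -84.69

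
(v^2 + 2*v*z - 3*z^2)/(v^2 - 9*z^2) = (-v + z)/(-v + 3*z)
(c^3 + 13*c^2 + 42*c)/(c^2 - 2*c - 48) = c*(c + 7)/(c - 8)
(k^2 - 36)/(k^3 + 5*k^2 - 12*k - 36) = (k - 6)/(k^2 - k - 6)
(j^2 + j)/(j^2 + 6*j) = (j + 1)/(j + 6)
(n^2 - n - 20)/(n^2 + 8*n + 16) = (n - 5)/(n + 4)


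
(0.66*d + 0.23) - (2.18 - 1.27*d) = 1.93*d - 1.95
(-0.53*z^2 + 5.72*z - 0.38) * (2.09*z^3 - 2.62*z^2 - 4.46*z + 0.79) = -1.1077*z^5 + 13.3434*z^4 - 13.4168*z^3 - 24.9343*z^2 + 6.2136*z - 0.3002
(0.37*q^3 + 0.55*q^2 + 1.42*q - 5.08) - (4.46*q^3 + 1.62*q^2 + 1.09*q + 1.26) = -4.09*q^3 - 1.07*q^2 + 0.33*q - 6.34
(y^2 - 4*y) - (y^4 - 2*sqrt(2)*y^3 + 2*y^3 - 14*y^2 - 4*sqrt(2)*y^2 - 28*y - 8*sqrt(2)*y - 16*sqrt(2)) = -y^4 - 2*y^3 + 2*sqrt(2)*y^3 + 4*sqrt(2)*y^2 + 15*y^2 + 8*sqrt(2)*y + 24*y + 16*sqrt(2)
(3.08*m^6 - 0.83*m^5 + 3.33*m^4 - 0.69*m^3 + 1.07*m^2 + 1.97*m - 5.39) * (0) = 0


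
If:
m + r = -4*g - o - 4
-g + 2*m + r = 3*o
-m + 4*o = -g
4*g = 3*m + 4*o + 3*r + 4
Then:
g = -1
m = -33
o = -8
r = 41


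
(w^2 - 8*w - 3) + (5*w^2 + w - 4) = 6*w^2 - 7*w - 7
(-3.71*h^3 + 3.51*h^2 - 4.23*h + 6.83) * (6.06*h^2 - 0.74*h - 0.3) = -22.4826*h^5 + 24.016*h^4 - 27.1182*h^3 + 43.467*h^2 - 3.7852*h - 2.049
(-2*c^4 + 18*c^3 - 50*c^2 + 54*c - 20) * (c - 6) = -2*c^5 + 30*c^4 - 158*c^3 + 354*c^2 - 344*c + 120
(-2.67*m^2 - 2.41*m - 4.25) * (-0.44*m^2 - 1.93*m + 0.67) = 1.1748*m^4 + 6.2135*m^3 + 4.7324*m^2 + 6.5878*m - 2.8475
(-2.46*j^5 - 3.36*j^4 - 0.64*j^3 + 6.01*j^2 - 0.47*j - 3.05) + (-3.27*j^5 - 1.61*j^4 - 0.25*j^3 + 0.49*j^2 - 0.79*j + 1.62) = -5.73*j^5 - 4.97*j^4 - 0.89*j^3 + 6.5*j^2 - 1.26*j - 1.43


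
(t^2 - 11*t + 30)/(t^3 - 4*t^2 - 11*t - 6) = (t - 5)/(t^2 + 2*t + 1)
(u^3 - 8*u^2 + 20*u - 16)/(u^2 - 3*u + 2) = (u^2 - 6*u + 8)/(u - 1)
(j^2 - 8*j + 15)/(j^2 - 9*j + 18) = (j - 5)/(j - 6)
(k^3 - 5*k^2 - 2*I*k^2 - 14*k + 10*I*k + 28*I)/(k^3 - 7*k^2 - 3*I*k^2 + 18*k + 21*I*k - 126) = (k^2 + 2*k*(1 - I) - 4*I)/(k^2 - 3*I*k + 18)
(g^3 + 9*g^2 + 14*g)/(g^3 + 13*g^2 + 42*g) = (g + 2)/(g + 6)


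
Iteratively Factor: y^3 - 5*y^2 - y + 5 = (y - 5)*(y^2 - 1) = (y - 5)*(y - 1)*(y + 1)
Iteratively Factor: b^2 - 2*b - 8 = (b - 4)*(b + 2)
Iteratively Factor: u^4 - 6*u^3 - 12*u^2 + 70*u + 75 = (u - 5)*(u^3 - u^2 - 17*u - 15) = (u - 5)*(u + 3)*(u^2 - 4*u - 5) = (u - 5)^2*(u + 3)*(u + 1)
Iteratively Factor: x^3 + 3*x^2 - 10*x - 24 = (x - 3)*(x^2 + 6*x + 8) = (x - 3)*(x + 2)*(x + 4)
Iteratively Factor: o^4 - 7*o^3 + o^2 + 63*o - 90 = (o + 3)*(o^3 - 10*o^2 + 31*o - 30) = (o - 5)*(o + 3)*(o^2 - 5*o + 6) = (o - 5)*(o - 2)*(o + 3)*(o - 3)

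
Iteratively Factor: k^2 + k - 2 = (k - 1)*(k + 2)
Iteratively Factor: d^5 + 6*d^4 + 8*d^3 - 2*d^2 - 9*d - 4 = (d + 1)*(d^4 + 5*d^3 + 3*d^2 - 5*d - 4) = (d + 1)^2*(d^3 + 4*d^2 - d - 4) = (d - 1)*(d + 1)^2*(d^2 + 5*d + 4) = (d - 1)*(d + 1)^3*(d + 4)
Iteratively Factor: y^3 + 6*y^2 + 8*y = (y)*(y^2 + 6*y + 8) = y*(y + 4)*(y + 2)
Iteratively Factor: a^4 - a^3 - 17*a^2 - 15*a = (a + 1)*(a^3 - 2*a^2 - 15*a) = (a - 5)*(a + 1)*(a^2 + 3*a) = a*(a - 5)*(a + 1)*(a + 3)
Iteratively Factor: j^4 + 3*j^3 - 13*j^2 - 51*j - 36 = (j + 3)*(j^3 - 13*j - 12) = (j + 1)*(j + 3)*(j^2 - j - 12) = (j - 4)*(j + 1)*(j + 3)*(j + 3)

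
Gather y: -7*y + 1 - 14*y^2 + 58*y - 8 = -14*y^2 + 51*y - 7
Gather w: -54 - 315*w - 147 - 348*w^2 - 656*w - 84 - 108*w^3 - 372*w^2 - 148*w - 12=-108*w^3 - 720*w^2 - 1119*w - 297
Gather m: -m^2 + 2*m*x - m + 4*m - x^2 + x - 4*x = -m^2 + m*(2*x + 3) - x^2 - 3*x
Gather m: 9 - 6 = 3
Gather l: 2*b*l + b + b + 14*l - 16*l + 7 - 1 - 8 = 2*b + l*(2*b - 2) - 2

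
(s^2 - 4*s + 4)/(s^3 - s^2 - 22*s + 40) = (s - 2)/(s^2 + s - 20)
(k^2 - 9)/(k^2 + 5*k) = (k^2 - 9)/(k*(k + 5))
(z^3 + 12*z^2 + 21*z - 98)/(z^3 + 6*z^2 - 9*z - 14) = (z + 7)/(z + 1)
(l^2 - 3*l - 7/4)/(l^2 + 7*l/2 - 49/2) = (l + 1/2)/(l + 7)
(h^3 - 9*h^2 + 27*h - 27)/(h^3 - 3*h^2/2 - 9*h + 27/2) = 2*(h^2 - 6*h + 9)/(2*h^2 + 3*h - 9)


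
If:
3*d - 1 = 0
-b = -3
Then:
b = 3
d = 1/3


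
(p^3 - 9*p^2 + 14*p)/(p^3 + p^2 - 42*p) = (p^2 - 9*p + 14)/(p^2 + p - 42)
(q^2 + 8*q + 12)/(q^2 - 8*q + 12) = (q^2 + 8*q + 12)/(q^2 - 8*q + 12)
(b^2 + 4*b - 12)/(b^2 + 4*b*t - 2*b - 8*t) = (b + 6)/(b + 4*t)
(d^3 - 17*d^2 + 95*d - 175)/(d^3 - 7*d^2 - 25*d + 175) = (d - 5)/(d + 5)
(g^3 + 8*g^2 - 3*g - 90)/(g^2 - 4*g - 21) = (-g^3 - 8*g^2 + 3*g + 90)/(-g^2 + 4*g + 21)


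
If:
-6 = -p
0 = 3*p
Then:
No Solution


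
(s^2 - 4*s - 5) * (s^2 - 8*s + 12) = s^4 - 12*s^3 + 39*s^2 - 8*s - 60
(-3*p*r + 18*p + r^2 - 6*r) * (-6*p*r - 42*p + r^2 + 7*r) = 18*p^2*r^2 + 18*p^2*r - 756*p^2 - 9*p*r^3 - 9*p*r^2 + 378*p*r + r^4 + r^3 - 42*r^2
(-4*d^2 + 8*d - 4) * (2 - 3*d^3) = 12*d^5 - 24*d^4 + 12*d^3 - 8*d^2 + 16*d - 8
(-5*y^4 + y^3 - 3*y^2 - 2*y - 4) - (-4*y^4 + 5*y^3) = -y^4 - 4*y^3 - 3*y^2 - 2*y - 4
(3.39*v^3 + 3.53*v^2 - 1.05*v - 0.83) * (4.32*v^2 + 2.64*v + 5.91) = 14.6448*v^5 + 24.1992*v^4 + 24.8181*v^3 + 14.5047*v^2 - 8.3967*v - 4.9053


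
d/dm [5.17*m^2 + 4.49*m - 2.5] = 10.34*m + 4.49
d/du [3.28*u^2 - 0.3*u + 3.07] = 6.56*u - 0.3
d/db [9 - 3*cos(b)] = 3*sin(b)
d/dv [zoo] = 0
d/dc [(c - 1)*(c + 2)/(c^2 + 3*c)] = 2*(c^2 + 2*c + 3)/(c^2*(c^2 + 6*c + 9))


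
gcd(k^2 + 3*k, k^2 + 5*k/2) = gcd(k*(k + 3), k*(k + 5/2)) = k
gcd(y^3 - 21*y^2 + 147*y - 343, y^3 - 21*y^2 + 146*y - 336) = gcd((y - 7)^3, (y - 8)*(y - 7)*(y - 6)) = y - 7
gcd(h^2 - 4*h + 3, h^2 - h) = h - 1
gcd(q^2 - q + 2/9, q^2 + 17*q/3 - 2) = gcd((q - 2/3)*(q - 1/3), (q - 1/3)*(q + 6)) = q - 1/3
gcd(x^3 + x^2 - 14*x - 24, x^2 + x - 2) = x + 2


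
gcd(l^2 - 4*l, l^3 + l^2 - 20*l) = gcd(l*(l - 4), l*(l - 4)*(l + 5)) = l^2 - 4*l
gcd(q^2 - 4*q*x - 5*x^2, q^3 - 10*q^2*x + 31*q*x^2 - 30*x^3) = -q + 5*x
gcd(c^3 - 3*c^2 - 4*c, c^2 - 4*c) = c^2 - 4*c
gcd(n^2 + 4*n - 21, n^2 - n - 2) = 1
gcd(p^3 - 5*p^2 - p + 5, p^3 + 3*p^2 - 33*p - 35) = p^2 - 4*p - 5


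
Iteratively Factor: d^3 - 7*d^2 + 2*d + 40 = (d - 5)*(d^2 - 2*d - 8) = (d - 5)*(d + 2)*(d - 4)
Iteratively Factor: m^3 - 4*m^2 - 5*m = (m - 5)*(m^2 + m) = (m - 5)*(m + 1)*(m)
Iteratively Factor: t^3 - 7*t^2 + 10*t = (t)*(t^2 - 7*t + 10) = t*(t - 2)*(t - 5)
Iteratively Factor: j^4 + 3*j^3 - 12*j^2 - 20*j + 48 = (j + 4)*(j^3 - j^2 - 8*j + 12) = (j + 3)*(j + 4)*(j^2 - 4*j + 4) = (j - 2)*(j + 3)*(j + 4)*(j - 2)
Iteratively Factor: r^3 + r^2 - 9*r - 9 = (r + 3)*(r^2 - 2*r - 3) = (r - 3)*(r + 3)*(r + 1)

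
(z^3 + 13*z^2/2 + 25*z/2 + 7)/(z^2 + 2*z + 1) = (z^2 + 11*z/2 + 7)/(z + 1)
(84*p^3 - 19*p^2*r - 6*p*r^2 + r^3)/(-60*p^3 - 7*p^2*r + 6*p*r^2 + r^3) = (-7*p + r)/(5*p + r)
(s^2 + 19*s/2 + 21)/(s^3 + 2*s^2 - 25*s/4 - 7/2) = 2*(s + 6)/(2*s^2 - 3*s - 2)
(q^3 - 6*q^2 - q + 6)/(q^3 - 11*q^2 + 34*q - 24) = (q + 1)/(q - 4)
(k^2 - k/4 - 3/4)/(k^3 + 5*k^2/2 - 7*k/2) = (4*k + 3)/(2*k*(2*k + 7))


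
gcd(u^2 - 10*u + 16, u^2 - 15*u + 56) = u - 8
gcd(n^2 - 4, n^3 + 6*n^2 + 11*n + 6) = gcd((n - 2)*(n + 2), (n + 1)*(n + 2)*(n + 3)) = n + 2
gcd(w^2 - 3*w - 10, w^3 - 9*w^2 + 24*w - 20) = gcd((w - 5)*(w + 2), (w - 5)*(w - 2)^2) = w - 5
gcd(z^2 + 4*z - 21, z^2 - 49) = z + 7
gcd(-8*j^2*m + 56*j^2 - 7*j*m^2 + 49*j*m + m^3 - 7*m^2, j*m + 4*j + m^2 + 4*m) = j + m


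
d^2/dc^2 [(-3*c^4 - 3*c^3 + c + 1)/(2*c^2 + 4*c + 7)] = 2*(-12*c^6 - 72*c^5 - 270*c^4 - 674*c^3 - 1122*c^2 - 459*c - 26)/(8*c^6 + 48*c^5 + 180*c^4 + 400*c^3 + 630*c^2 + 588*c + 343)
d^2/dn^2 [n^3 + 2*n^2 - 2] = 6*n + 4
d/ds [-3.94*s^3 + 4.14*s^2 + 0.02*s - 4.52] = -11.82*s^2 + 8.28*s + 0.02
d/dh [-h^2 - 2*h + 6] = -2*h - 2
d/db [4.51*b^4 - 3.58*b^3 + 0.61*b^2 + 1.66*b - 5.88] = 18.04*b^3 - 10.74*b^2 + 1.22*b + 1.66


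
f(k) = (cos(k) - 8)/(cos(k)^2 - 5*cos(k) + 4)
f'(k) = (2*sin(k)*cos(k) - 5*sin(k))*(cos(k) - 8)/(cos(k)^2 - 5*cos(k) + 4)^2 - sin(k)/(cos(k)^2 - 5*cos(k) + 4)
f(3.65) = -0.97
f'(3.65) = -0.30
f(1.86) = -1.50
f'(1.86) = 1.28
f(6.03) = -72.75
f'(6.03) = -575.02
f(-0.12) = -324.02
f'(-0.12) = -5401.21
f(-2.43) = -1.05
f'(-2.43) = -0.45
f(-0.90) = -5.77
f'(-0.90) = -12.67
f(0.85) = -6.46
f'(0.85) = 15.07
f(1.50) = -2.17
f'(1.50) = 2.61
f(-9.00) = -0.95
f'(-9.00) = -0.24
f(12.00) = -14.52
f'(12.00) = -51.28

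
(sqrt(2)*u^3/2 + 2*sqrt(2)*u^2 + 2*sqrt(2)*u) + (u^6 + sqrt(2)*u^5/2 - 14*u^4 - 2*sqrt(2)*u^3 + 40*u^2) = u^6 + sqrt(2)*u^5/2 - 14*u^4 - 3*sqrt(2)*u^3/2 + 2*sqrt(2)*u^2 + 40*u^2 + 2*sqrt(2)*u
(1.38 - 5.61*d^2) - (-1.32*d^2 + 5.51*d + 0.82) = -4.29*d^2 - 5.51*d + 0.56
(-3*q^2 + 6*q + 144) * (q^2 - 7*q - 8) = -3*q^4 + 27*q^3 + 126*q^2 - 1056*q - 1152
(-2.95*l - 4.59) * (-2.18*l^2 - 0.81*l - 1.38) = 6.431*l^3 + 12.3957*l^2 + 7.7889*l + 6.3342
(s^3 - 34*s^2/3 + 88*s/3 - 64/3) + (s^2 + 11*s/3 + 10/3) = s^3 - 31*s^2/3 + 33*s - 18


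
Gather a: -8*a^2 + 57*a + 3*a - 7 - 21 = -8*a^2 + 60*a - 28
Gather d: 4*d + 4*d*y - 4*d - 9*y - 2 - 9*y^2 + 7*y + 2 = 4*d*y - 9*y^2 - 2*y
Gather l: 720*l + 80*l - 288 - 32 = 800*l - 320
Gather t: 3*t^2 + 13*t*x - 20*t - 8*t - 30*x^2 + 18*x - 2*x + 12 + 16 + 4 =3*t^2 + t*(13*x - 28) - 30*x^2 + 16*x + 32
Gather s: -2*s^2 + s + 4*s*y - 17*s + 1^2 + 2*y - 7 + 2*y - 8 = -2*s^2 + s*(4*y - 16) + 4*y - 14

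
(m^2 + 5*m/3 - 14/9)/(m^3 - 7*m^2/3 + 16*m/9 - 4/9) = (3*m + 7)/(3*m^2 - 5*m + 2)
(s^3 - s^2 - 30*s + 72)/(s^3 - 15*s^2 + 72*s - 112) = (s^2 + 3*s - 18)/(s^2 - 11*s + 28)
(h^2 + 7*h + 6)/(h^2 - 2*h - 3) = (h + 6)/(h - 3)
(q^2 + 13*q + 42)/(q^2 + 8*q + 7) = (q + 6)/(q + 1)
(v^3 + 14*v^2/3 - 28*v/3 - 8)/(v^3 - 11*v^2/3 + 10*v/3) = (3*v^2 + 20*v + 12)/(v*(3*v - 5))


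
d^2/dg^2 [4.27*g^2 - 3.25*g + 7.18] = 8.54000000000000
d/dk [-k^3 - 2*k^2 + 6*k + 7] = -3*k^2 - 4*k + 6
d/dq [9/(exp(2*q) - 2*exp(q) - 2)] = 18*(1 - exp(q))*exp(q)/(-exp(2*q) + 2*exp(q) + 2)^2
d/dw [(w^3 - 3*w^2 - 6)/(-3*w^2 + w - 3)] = (3*w*(2 - w)*(3*w^2 - w + 3) - (6*w - 1)*(-w^3 + 3*w^2 + 6))/(3*w^2 - w + 3)^2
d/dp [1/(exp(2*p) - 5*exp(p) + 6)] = (5 - 2*exp(p))*exp(p)/(exp(2*p) - 5*exp(p) + 6)^2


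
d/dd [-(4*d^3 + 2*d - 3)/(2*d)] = -4*d - 3/(2*d^2)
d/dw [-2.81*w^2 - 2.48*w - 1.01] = -5.62*w - 2.48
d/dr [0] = 0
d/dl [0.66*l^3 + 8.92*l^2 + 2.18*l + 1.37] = 1.98*l^2 + 17.84*l + 2.18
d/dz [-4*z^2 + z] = 1 - 8*z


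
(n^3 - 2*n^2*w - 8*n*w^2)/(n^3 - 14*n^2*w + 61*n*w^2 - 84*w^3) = n*(n + 2*w)/(n^2 - 10*n*w + 21*w^2)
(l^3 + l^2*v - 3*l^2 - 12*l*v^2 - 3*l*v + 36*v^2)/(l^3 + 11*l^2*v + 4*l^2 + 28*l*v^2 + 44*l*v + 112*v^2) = (l^2 - 3*l*v - 3*l + 9*v)/(l^2 + 7*l*v + 4*l + 28*v)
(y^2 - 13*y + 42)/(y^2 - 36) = (y - 7)/(y + 6)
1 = 1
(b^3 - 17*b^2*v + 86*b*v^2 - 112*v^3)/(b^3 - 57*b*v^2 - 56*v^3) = (b^2 - 9*b*v + 14*v^2)/(b^2 + 8*b*v + 7*v^2)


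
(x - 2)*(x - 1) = x^2 - 3*x + 2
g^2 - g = g*(g - 1)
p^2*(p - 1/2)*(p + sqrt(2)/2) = p^4 - p^3/2 + sqrt(2)*p^3/2 - sqrt(2)*p^2/4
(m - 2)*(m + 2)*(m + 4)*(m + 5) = m^4 + 9*m^3 + 16*m^2 - 36*m - 80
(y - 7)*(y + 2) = y^2 - 5*y - 14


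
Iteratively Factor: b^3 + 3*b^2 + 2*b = (b + 2)*(b^2 + b) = b*(b + 2)*(b + 1)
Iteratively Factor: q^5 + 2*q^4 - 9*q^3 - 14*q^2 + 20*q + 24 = (q - 2)*(q^4 + 4*q^3 - q^2 - 16*q - 12) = (q - 2)^2*(q^3 + 6*q^2 + 11*q + 6) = (q - 2)^2*(q + 1)*(q^2 + 5*q + 6) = (q - 2)^2*(q + 1)*(q + 2)*(q + 3)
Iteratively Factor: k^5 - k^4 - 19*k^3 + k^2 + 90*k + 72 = (k - 4)*(k^4 + 3*k^3 - 7*k^2 - 27*k - 18) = (k - 4)*(k + 3)*(k^3 - 7*k - 6) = (k - 4)*(k + 2)*(k + 3)*(k^2 - 2*k - 3) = (k - 4)*(k + 1)*(k + 2)*(k + 3)*(k - 3)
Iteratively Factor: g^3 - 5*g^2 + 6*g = (g - 2)*(g^2 - 3*g) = g*(g - 2)*(g - 3)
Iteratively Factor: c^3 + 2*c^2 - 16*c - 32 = (c + 4)*(c^2 - 2*c - 8) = (c + 2)*(c + 4)*(c - 4)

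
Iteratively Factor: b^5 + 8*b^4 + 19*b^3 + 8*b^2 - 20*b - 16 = (b - 1)*(b^4 + 9*b^3 + 28*b^2 + 36*b + 16) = (b - 1)*(b + 4)*(b^3 + 5*b^2 + 8*b + 4) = (b - 1)*(b + 1)*(b + 4)*(b^2 + 4*b + 4) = (b - 1)*(b + 1)*(b + 2)*(b + 4)*(b + 2)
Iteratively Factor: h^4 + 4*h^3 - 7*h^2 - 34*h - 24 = (h - 3)*(h^3 + 7*h^2 + 14*h + 8) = (h - 3)*(h + 2)*(h^2 + 5*h + 4) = (h - 3)*(h + 1)*(h + 2)*(h + 4)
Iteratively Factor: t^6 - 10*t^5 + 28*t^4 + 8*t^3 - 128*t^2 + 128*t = (t - 4)*(t^5 - 6*t^4 + 4*t^3 + 24*t^2 - 32*t) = (t - 4)*(t + 2)*(t^4 - 8*t^3 + 20*t^2 - 16*t) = t*(t - 4)*(t + 2)*(t^3 - 8*t^2 + 20*t - 16) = t*(t - 4)^2*(t + 2)*(t^2 - 4*t + 4) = t*(t - 4)^2*(t - 2)*(t + 2)*(t - 2)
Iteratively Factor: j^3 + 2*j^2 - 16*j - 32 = (j + 4)*(j^2 - 2*j - 8) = (j + 2)*(j + 4)*(j - 4)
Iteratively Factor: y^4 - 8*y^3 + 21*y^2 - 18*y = (y - 2)*(y^3 - 6*y^2 + 9*y) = y*(y - 2)*(y^2 - 6*y + 9) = y*(y - 3)*(y - 2)*(y - 3)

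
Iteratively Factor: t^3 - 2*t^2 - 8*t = (t - 4)*(t^2 + 2*t) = (t - 4)*(t + 2)*(t)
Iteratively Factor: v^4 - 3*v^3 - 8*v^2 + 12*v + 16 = (v + 2)*(v^3 - 5*v^2 + 2*v + 8) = (v - 4)*(v + 2)*(v^2 - v - 2) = (v - 4)*(v + 1)*(v + 2)*(v - 2)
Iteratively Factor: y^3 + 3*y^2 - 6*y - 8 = (y - 2)*(y^2 + 5*y + 4) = (y - 2)*(y + 4)*(y + 1)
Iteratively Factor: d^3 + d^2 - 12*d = (d + 4)*(d^2 - 3*d) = (d - 3)*(d + 4)*(d)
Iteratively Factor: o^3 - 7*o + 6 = (o - 2)*(o^2 + 2*o - 3) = (o - 2)*(o + 3)*(o - 1)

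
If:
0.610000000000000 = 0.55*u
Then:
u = 1.11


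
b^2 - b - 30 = (b - 6)*(b + 5)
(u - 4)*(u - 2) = u^2 - 6*u + 8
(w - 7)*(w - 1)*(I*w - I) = I*w^3 - 9*I*w^2 + 15*I*w - 7*I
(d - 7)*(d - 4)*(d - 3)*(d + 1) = d^4 - 13*d^3 + 47*d^2 - 23*d - 84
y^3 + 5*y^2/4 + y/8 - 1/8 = (y - 1/4)*(y + 1/2)*(y + 1)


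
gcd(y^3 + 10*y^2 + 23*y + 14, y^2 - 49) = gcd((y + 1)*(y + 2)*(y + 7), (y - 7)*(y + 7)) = y + 7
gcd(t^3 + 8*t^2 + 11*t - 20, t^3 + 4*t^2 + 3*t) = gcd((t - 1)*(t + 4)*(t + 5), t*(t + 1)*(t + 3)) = 1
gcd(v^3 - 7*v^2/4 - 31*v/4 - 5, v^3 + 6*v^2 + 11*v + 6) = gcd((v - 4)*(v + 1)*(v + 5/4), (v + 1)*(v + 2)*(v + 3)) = v + 1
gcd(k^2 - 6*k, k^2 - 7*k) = k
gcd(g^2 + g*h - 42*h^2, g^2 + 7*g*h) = g + 7*h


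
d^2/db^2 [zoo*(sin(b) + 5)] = zoo*sin(b)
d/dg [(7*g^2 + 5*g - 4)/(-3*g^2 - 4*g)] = (-13*g^2 - 24*g - 16)/(g^2*(9*g^2 + 24*g + 16))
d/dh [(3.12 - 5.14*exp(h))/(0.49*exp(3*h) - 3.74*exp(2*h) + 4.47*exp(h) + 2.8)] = (5.0372*exp(3*h) - 23.81*exp(2*h) + 23.3376*exp(h) - 28.3384)*exp(h)/(0.2401*exp(6*h) - 3.6652*exp(5*h) + 18.3682*exp(4*h) - 30.6916*exp(3*h) - 0.963100000000001*exp(2*h) + 25.032*exp(h) + 7.84)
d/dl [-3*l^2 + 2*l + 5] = 2 - 6*l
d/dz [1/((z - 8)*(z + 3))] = (5 - 2*z)/(z^4 - 10*z^3 - 23*z^2 + 240*z + 576)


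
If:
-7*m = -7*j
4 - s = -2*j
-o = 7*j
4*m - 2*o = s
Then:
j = 1/4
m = 1/4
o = -7/4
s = 9/2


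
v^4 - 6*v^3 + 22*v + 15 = (v - 5)*(v - 3)*(v + 1)^2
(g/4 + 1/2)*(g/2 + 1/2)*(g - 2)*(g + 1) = g^4/8 + g^3/4 - 3*g^2/8 - g - 1/2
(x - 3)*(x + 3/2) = x^2 - 3*x/2 - 9/2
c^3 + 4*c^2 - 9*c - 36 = (c - 3)*(c + 3)*(c + 4)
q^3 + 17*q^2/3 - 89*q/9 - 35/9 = (q - 5/3)*(q + 1/3)*(q + 7)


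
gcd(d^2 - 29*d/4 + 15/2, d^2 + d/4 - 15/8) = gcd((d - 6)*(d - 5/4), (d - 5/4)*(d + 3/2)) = d - 5/4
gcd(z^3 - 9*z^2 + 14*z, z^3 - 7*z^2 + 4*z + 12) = z - 2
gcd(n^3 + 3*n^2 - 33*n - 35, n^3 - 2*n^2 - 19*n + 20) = n - 5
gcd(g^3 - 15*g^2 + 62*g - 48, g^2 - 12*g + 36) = g - 6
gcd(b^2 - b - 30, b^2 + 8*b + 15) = b + 5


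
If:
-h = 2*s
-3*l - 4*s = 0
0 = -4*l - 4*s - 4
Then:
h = -6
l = -4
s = 3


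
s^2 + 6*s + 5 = (s + 1)*(s + 5)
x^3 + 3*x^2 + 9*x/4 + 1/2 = (x + 1/2)^2*(x + 2)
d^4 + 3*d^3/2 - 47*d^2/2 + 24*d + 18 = (d - 3)*(d - 2)*(d + 1/2)*(d + 6)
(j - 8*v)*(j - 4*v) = j^2 - 12*j*v + 32*v^2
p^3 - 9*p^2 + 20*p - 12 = (p - 6)*(p - 2)*(p - 1)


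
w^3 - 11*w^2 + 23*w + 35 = (w - 7)*(w - 5)*(w + 1)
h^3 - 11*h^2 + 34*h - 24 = (h - 6)*(h - 4)*(h - 1)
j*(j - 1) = j^2 - j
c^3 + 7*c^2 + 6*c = c*(c + 1)*(c + 6)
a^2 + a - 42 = (a - 6)*(a + 7)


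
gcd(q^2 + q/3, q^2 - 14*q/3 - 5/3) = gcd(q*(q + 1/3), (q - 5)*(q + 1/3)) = q + 1/3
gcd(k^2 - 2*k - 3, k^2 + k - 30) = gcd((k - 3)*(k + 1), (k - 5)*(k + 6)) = 1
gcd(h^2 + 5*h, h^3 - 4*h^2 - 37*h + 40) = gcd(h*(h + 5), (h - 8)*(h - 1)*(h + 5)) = h + 5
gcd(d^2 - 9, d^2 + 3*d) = d + 3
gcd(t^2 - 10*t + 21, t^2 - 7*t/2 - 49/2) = t - 7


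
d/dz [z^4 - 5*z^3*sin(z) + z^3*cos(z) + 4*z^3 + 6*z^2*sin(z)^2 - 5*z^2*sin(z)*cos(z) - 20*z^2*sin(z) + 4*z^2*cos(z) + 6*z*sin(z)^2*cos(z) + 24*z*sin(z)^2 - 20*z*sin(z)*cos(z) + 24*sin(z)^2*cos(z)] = -z^3*sin(z) - 5*z^3*cos(z) + 4*z^3 - 19*z^2*sin(z) + 6*z^2*sin(2*z) - 17*z^2*cos(z) - 5*z^2*cos(2*z) + 12*z^2 - 83*z*sin(z)/2 + 19*z*sin(2*z) + 9*z*sin(3*z)/2 + 8*z*cos(z) - 26*z*cos(2*z) + 6*z - 6*sin(z) - 10*sin(2*z) + 18*sin(3*z) + 3*cos(z)/2 - 12*cos(2*z) - 3*cos(3*z)/2 + 12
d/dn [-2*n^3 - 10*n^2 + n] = -6*n^2 - 20*n + 1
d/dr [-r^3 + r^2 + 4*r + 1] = -3*r^2 + 2*r + 4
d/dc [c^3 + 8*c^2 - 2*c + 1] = 3*c^2 + 16*c - 2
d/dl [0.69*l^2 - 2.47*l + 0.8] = 1.38*l - 2.47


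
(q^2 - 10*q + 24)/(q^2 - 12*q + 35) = (q^2 - 10*q + 24)/(q^2 - 12*q + 35)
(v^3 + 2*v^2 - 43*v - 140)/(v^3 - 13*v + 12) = (v^2 - 2*v - 35)/(v^2 - 4*v + 3)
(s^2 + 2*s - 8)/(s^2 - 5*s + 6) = (s + 4)/(s - 3)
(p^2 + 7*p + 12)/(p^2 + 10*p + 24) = (p + 3)/(p + 6)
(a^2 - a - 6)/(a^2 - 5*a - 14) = (a - 3)/(a - 7)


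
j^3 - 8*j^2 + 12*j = j*(j - 6)*(j - 2)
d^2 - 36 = (d - 6)*(d + 6)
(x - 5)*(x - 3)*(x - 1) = x^3 - 9*x^2 + 23*x - 15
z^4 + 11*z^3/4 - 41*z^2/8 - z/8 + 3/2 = (z - 1)*(z - 3/4)*(z + 1/2)*(z + 4)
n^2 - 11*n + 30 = (n - 6)*(n - 5)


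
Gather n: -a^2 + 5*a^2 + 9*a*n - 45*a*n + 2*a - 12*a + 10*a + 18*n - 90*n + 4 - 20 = 4*a^2 + n*(-36*a - 72) - 16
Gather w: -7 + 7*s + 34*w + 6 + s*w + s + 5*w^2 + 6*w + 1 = 8*s + 5*w^2 + w*(s + 40)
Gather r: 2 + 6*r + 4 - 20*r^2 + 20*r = -20*r^2 + 26*r + 6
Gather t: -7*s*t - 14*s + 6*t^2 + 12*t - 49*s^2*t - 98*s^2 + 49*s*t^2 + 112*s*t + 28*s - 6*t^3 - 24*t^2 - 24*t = -98*s^2 + 14*s - 6*t^3 + t^2*(49*s - 18) + t*(-49*s^2 + 105*s - 12)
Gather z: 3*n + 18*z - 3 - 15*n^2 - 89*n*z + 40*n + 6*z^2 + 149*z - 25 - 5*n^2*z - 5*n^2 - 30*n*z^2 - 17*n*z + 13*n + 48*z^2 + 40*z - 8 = -20*n^2 + 56*n + z^2*(54 - 30*n) + z*(-5*n^2 - 106*n + 207) - 36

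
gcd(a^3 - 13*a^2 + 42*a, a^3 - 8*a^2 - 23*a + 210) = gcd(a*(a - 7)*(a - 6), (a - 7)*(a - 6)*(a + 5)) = a^2 - 13*a + 42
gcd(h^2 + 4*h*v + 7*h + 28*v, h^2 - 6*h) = 1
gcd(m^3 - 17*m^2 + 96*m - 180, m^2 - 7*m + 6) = m - 6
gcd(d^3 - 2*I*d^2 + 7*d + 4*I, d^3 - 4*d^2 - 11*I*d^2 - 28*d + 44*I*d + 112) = d - 4*I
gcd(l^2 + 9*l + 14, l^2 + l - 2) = l + 2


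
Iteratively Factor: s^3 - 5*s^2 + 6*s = (s - 2)*(s^2 - 3*s) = s*(s - 2)*(s - 3)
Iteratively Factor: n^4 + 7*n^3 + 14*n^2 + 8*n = (n + 4)*(n^3 + 3*n^2 + 2*n) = n*(n + 4)*(n^2 + 3*n + 2) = n*(n + 1)*(n + 4)*(n + 2)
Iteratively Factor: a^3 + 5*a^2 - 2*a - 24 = (a + 3)*(a^2 + 2*a - 8) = (a - 2)*(a + 3)*(a + 4)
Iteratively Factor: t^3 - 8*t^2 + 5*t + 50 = (t + 2)*(t^2 - 10*t + 25) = (t - 5)*(t + 2)*(t - 5)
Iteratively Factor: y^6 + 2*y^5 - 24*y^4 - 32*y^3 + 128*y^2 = (y)*(y^5 + 2*y^4 - 24*y^3 - 32*y^2 + 128*y) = y*(y - 2)*(y^4 + 4*y^3 - 16*y^2 - 64*y) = y*(y - 4)*(y - 2)*(y^3 + 8*y^2 + 16*y) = y*(y - 4)*(y - 2)*(y + 4)*(y^2 + 4*y) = y^2*(y - 4)*(y - 2)*(y + 4)*(y + 4)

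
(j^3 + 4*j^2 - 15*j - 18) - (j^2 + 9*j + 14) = j^3 + 3*j^2 - 24*j - 32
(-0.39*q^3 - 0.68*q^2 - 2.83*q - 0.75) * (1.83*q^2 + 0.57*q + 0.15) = -0.7137*q^5 - 1.4667*q^4 - 5.625*q^3 - 3.0876*q^2 - 0.852*q - 0.1125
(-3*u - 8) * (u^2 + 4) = -3*u^3 - 8*u^2 - 12*u - 32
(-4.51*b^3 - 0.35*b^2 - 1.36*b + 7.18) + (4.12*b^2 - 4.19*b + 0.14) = -4.51*b^3 + 3.77*b^2 - 5.55*b + 7.32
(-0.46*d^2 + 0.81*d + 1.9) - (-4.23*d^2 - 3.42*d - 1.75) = 3.77*d^2 + 4.23*d + 3.65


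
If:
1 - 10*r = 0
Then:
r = 1/10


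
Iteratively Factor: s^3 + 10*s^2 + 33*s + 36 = (s + 3)*(s^2 + 7*s + 12) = (s + 3)*(s + 4)*(s + 3)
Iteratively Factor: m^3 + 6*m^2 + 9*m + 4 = (m + 1)*(m^2 + 5*m + 4) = (m + 1)^2*(m + 4)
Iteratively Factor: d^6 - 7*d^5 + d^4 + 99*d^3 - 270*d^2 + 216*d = (d - 3)*(d^5 - 4*d^4 - 11*d^3 + 66*d^2 - 72*d) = (d - 3)^2*(d^4 - d^3 - 14*d^2 + 24*d) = d*(d - 3)^2*(d^3 - d^2 - 14*d + 24) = d*(d - 3)^3*(d^2 + 2*d - 8) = d*(d - 3)^3*(d + 4)*(d - 2)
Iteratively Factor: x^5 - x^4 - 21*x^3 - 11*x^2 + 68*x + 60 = (x - 5)*(x^4 + 4*x^3 - x^2 - 16*x - 12) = (x - 5)*(x - 2)*(x^3 + 6*x^2 + 11*x + 6) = (x - 5)*(x - 2)*(x + 3)*(x^2 + 3*x + 2) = (x - 5)*(x - 2)*(x + 1)*(x + 3)*(x + 2)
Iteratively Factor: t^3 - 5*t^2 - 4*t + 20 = (t - 2)*(t^2 - 3*t - 10) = (t - 5)*(t - 2)*(t + 2)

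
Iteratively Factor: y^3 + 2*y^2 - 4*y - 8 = (y + 2)*(y^2 - 4) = (y - 2)*(y + 2)*(y + 2)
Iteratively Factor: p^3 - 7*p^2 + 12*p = (p - 4)*(p^2 - 3*p) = (p - 4)*(p - 3)*(p)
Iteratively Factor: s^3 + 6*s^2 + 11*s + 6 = (s + 2)*(s^2 + 4*s + 3) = (s + 2)*(s + 3)*(s + 1)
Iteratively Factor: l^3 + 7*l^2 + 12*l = (l + 4)*(l^2 + 3*l) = (l + 3)*(l + 4)*(l)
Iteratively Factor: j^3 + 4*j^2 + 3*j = (j + 3)*(j^2 + j) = (j + 1)*(j + 3)*(j)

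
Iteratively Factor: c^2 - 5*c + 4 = (c - 1)*(c - 4)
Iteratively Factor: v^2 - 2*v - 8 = (v + 2)*(v - 4)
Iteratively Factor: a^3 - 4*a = (a - 2)*(a^2 + 2*a) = a*(a - 2)*(a + 2)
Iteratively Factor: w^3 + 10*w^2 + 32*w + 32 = (w + 4)*(w^2 + 6*w + 8) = (w + 2)*(w + 4)*(w + 4)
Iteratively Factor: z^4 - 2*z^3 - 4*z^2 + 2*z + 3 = (z - 1)*(z^3 - z^2 - 5*z - 3) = (z - 1)*(z + 1)*(z^2 - 2*z - 3) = (z - 1)*(z + 1)^2*(z - 3)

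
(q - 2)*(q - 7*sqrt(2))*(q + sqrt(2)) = q^3 - 6*sqrt(2)*q^2 - 2*q^2 - 14*q + 12*sqrt(2)*q + 28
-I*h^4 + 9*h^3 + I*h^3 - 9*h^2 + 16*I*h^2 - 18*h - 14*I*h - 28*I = (h - 2)*(h + 2*I)*(h + 7*I)*(-I*h - I)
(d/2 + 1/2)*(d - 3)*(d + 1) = d^3/2 - d^2/2 - 5*d/2 - 3/2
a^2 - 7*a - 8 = (a - 8)*(a + 1)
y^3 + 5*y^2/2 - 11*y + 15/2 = (y - 3/2)*(y - 1)*(y + 5)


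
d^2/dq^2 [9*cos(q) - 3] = -9*cos(q)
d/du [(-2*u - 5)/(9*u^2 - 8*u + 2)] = 2*(9*u^2 + 45*u - 22)/(81*u^4 - 144*u^3 + 100*u^2 - 32*u + 4)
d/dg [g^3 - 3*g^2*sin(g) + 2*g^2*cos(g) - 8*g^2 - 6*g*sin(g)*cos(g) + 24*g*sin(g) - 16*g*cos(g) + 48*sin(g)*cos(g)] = -2*g^2*sin(g) - 3*g^2*cos(g) + 3*g^2 + 10*g*sin(g) + 28*g*cos(g) - 6*g*cos(2*g) - 16*g + 24*sin(g) - 3*sin(2*g) - 16*cos(g) + 48*cos(2*g)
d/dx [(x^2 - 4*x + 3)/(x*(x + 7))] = (11*x^2 - 6*x - 21)/(x^2*(x^2 + 14*x + 49))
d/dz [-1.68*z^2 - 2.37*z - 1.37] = -3.36*z - 2.37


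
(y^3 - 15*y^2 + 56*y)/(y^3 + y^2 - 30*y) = (y^2 - 15*y + 56)/(y^2 + y - 30)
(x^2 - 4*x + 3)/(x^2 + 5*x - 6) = (x - 3)/(x + 6)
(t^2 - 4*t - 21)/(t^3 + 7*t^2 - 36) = (t - 7)/(t^2 + 4*t - 12)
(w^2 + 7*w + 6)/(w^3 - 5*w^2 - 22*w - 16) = (w + 6)/(w^2 - 6*w - 16)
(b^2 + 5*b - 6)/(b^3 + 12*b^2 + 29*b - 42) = 1/(b + 7)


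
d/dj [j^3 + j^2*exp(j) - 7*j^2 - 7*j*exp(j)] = j^2*exp(j) + 3*j^2 - 5*j*exp(j) - 14*j - 7*exp(j)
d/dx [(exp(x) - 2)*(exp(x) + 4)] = 2*(exp(x) + 1)*exp(x)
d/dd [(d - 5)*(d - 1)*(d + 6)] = 3*d^2 - 31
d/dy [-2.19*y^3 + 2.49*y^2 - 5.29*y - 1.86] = -6.57*y^2 + 4.98*y - 5.29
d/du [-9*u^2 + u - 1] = 1 - 18*u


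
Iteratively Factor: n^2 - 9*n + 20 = (n - 4)*(n - 5)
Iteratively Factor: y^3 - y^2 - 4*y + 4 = (y + 2)*(y^2 - 3*y + 2) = (y - 1)*(y + 2)*(y - 2)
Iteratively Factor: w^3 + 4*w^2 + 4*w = (w)*(w^2 + 4*w + 4) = w*(w + 2)*(w + 2)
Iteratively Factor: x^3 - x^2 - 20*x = (x - 5)*(x^2 + 4*x) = (x - 5)*(x + 4)*(x)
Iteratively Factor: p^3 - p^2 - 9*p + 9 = (p - 1)*(p^2 - 9) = (p - 1)*(p + 3)*(p - 3)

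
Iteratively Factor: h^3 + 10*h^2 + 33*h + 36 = (h + 3)*(h^2 + 7*h + 12) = (h + 3)^2*(h + 4)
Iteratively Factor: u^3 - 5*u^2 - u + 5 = (u - 1)*(u^2 - 4*u - 5) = (u - 5)*(u - 1)*(u + 1)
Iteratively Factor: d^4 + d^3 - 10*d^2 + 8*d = (d - 2)*(d^3 + 3*d^2 - 4*d) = (d - 2)*(d + 4)*(d^2 - d) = d*(d - 2)*(d + 4)*(d - 1)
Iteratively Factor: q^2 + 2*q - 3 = (q + 3)*(q - 1)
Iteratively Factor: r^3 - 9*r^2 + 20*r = (r)*(r^2 - 9*r + 20) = r*(r - 4)*(r - 5)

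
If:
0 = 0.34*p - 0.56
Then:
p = 1.65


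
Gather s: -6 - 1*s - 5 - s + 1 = -2*s - 10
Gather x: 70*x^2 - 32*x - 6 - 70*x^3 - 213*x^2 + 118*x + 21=-70*x^3 - 143*x^2 + 86*x + 15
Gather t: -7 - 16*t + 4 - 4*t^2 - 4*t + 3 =-4*t^2 - 20*t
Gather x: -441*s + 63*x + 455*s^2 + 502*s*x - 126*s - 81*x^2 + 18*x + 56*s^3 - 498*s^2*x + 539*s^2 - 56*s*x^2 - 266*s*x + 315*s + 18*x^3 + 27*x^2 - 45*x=56*s^3 + 994*s^2 - 252*s + 18*x^3 + x^2*(-56*s - 54) + x*(-498*s^2 + 236*s + 36)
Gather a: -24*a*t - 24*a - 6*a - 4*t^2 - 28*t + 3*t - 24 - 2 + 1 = a*(-24*t - 30) - 4*t^2 - 25*t - 25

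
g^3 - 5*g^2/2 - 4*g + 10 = (g - 5/2)*(g - 2)*(g + 2)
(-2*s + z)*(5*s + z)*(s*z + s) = -10*s^3*z - 10*s^3 + 3*s^2*z^2 + 3*s^2*z + s*z^3 + s*z^2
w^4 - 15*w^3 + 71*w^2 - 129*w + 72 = (w - 8)*(w - 3)^2*(w - 1)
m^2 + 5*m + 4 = (m + 1)*(m + 4)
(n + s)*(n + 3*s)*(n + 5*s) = n^3 + 9*n^2*s + 23*n*s^2 + 15*s^3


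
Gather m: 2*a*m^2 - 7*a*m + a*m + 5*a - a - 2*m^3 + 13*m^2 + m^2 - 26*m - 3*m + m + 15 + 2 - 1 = 4*a - 2*m^3 + m^2*(2*a + 14) + m*(-6*a - 28) + 16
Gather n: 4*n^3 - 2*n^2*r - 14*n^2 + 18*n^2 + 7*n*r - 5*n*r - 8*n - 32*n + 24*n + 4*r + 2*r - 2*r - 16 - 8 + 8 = 4*n^3 + n^2*(4 - 2*r) + n*(2*r - 16) + 4*r - 16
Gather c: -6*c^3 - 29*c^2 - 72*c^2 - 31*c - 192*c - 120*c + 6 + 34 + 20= -6*c^3 - 101*c^2 - 343*c + 60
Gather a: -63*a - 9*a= -72*a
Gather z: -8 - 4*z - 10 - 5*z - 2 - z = -10*z - 20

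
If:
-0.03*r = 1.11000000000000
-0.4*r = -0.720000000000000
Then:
No Solution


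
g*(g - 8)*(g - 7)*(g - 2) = g^4 - 17*g^3 + 86*g^2 - 112*g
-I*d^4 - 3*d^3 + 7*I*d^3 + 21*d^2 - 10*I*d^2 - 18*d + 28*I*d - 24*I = (d - 6)*(d - 4*I)*(d + I)*(-I*d + I)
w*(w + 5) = w^2 + 5*w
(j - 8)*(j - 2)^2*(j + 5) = j^4 - 7*j^3 - 24*j^2 + 148*j - 160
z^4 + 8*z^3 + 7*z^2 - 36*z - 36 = (z - 2)*(z + 1)*(z + 3)*(z + 6)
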